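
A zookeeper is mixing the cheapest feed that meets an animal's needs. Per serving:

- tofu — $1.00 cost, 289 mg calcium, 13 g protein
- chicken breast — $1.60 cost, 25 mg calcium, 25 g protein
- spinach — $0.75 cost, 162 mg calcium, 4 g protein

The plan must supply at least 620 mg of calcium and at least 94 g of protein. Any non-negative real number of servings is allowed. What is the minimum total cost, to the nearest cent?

The cheapest plan sits at a corner of the feasible region — with two constraints it uses at most two foods.
tofu only: max(620/289, 94/13) = 7.231 servings → $7.23.
chicken breast only: max(620/25, 94/25) = 24.8 servings → $39.68.
spinach only: max(620/162, 94/4) = 23.5 servings → $17.62.
tofu + chicken breast with both tight: 1.906 servings and 2.769 servings → $6.34.
tofu + spinach: the both-tight solution has a negative serving — not a feasible corner.
chicken breast + spinach with both tight: 3.227 servings and 3.329 servings → $7.66.
The minimum over all feasible corners is $6.34.

$6.34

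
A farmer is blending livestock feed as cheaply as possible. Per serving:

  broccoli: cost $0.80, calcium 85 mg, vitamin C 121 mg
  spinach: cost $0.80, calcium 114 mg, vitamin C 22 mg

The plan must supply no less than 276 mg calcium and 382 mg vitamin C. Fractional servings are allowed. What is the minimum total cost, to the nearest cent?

A basic optimal solution has at most two foods positive. Try each food alone and each pair with both targets met exactly.
broccoli only: max(276/85, 382/121) = 3.247 servings → $2.60.
spinach only: max(276/114, 382/22) = 17.36 servings → $13.89.
broccoli + spinach with both tight: 3.143 servings and 0.07766 servings → $2.58.
The minimum over all feasible corners is $2.58.

$2.58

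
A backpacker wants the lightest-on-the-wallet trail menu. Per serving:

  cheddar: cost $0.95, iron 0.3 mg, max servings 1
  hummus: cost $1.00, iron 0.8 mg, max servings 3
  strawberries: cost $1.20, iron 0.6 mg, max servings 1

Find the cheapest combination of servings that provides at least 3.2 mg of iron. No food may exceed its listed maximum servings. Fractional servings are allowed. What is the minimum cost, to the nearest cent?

$4.83

Cost per mg of iron: hummus $1.2500, strawberries $2.0000, cheddar $3.1667.
Take 3 servings of hummus: +2.4 mg iron for $3.00 (total $3.00, still need 0.8 mg).
Take 1 serving of strawberries: +0.6 mg iron for $1.20 (total $4.20, still need 0.2 mg).
Take 0.6667 servings of cheddar: +0.2 mg iron for $0.63 (total $4.83, still need 0.0 mg).
Filling from the cheapest source first is optimal under one linear minimum: $4.83.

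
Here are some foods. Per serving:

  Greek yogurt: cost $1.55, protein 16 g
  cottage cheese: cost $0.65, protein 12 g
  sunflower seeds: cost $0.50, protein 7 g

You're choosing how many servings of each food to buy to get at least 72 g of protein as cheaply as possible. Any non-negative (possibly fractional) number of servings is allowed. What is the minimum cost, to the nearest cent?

$3.90

Cost per g of protein: cottage cheese $0.0542, sunflower seeds $0.0714, Greek yogurt $0.0969.
With no serving limits, use only cottage cheese: 72 g / 12 g = 6 servings × $0.65 = $3.90.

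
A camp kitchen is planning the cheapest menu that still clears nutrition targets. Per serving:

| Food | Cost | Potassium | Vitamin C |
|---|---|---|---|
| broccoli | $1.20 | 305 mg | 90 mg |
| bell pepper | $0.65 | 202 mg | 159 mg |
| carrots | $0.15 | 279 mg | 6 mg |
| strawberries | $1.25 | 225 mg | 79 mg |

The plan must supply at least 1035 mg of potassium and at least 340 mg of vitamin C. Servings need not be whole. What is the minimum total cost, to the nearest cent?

$1.67

broccoli only: max(1035/305, 340/90) = 3.778 servings → $4.53.
bell pepper only: max(1035/202, 340/159) = 5.124 servings → $3.33.
carrots only: max(1035/279, 340/6) = 56.67 servings → $8.50.
strawberries only: max(1035/225, 340/79) = 4.6 servings → $5.75.
broccoli + bell pepper with both tight: 3.163 servings and 0.348 servings → $4.02.
broccoli + carrots: the both-tight solution has a negative serving — not a feasible corner.
broccoli + strawberries with both tight: 1.369 servings and 2.744 servings → $5.07.
bell pepper + carrots with both tight: 2.055 servings and 2.222 servings → $1.67.
bell pepper + strawberries with both targets exact would need a negative amount; discard.
carrots + strawberries with both tight: 0.2545 servings and 4.284 servings → $5.39.
Cheapest feasible corner: $1.67.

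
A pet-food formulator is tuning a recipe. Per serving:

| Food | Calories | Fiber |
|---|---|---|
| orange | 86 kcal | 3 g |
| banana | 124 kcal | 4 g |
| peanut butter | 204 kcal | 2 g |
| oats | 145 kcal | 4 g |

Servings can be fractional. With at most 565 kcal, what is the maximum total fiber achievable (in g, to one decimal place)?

Fiber per kcal: orange 0.03488, banana 0.03226, oats 0.02759, peanut butter 0.009804.
With no serving limits, spend the whole calories allowance on orange: 565 kcal / 86 kcal × 3 g = 19.7 g.

19.7 g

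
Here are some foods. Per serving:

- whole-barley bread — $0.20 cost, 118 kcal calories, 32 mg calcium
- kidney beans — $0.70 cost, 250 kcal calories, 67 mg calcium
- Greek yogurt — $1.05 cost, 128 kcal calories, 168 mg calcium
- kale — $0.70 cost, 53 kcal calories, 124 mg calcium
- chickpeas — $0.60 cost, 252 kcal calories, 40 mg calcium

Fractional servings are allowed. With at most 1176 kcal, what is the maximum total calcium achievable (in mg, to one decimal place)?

2751.4 mg

Calcium per kcal: kale 2.34, Greek yogurt 1.312, whole-barley bread 0.2712, kidney beans 0.268, chickpeas 0.1587.
With no serving limits, spend the whole calories allowance on kale: 1176 kcal / 53 kcal × 124 mg = 2751.4 mg.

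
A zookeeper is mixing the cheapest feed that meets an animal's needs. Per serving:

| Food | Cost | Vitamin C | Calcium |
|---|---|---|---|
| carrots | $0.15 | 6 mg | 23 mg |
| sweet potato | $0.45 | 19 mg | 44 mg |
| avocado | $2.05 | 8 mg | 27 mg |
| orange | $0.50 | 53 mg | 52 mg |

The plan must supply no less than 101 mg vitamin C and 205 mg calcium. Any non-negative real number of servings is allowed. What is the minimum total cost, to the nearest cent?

$1.53

With two linear requirements the optimum uses one or two foods; enumerate the corners.
carrots only: max(101/6, 205/23) = 16.83 servings → $2.52.
sweet potato only: max(101/19, 205/44) = 5.316 servings → $2.39.
avocado only: max(101/8, 205/27) = 12.62 servings → $25.88.
orange only: max(101/53, 205/52) = 3.942 servings → $1.97.
carrots + sweet potato: intersection lies outside the first quadrant.
carrots + avocado with both targets exact would need a negative amount; discard.
carrots + orange with both tight: 6.189 servings and 1.205 servings → $1.53.
sweet potato + avocado with both targets exact would need a negative amount; discard.
sweet potato + orange with both tight: 4.176 servings and 0.4085 servings → $2.08.
avocado + orange with both tight: 5.53 servings and 1.071 servings → $11.87.
The minimum over all feasible corners is $1.53.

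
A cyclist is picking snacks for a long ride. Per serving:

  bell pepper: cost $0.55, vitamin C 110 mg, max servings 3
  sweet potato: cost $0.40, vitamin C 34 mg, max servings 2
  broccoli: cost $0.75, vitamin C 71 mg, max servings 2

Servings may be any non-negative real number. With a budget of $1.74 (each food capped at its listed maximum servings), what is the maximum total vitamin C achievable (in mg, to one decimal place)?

338.5 mg

Vitamin C per dollar: bell pepper 200, broccoli 94.67, sweet potato 85.
Take 3 servings of bell pepper: spends $1.65, +330.0 mg vitamin C (running total 330.0 mg).
Take 0.12 servings of broccoli: spends $0.09, +8.5 mg vitamin C (running total 338.5 mg).
Greedy by best ratio exhausts the cost allowance optimally: 338.5 mg.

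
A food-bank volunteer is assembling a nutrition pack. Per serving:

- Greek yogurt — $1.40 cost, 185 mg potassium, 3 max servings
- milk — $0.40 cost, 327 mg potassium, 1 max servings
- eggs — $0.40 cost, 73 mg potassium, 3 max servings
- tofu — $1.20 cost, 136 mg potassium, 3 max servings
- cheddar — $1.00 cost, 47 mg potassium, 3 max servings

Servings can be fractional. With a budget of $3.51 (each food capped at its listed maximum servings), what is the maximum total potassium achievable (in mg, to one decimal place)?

Potassium per dollar: milk 817.5, eggs 182.5, Greek yogurt 132.1, tofu 113.3, cheddar 47.
Take 1 serving of milk: spends $0.40, +327.0 mg potassium (running total 327.0 mg).
Take 3 servings of eggs: spends $1.20, +219.0 mg potassium (running total 546.0 mg).
Take 1.364 servings of Greek yogurt: spends $1.91, +252.4 mg potassium (running total 798.4 mg).
Greedy by best ratio exhausts the cost allowance optimally: 798.4 mg.

798.4 mg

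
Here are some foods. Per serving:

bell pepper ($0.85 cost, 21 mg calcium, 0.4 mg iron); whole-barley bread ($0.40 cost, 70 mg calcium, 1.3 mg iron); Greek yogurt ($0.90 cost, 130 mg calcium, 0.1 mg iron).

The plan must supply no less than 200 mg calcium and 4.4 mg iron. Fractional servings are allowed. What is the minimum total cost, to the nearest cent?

Minimising a linear cost over {calcium ≥ 200, iron ≥ 4.4, servings ≥ 0} — the optimum is at a vertex, using one or two foods.
bell pepper only: max(200/21, 4.4/0.4) = 11 servings → $9.35.
whole-barley bread only: max(200/70, 4.4/1.3) = 3.385 servings → $1.35.
Greek yogurt only: max(200/130, 4.4/0.1) = 44 servings → $39.60.
bell pepper + whole-barley bread with both targets exact would need a negative amount; discard.
bell pepper + Greek yogurt: intersection lies outside the first quadrant.
whole-barley bread + Greek yogurt: intersection lies outside the first quadrant.
Cheapest feasible corner: $1.35.

$1.35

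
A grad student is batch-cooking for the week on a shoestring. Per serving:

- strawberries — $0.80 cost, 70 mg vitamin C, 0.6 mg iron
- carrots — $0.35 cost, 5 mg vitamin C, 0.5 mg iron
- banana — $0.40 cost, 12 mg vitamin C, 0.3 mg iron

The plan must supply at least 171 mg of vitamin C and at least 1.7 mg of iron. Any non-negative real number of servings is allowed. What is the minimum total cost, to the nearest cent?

$2.10

strawberries only: max(171/70, 1.7/0.6) = 2.833 servings → $2.27.
carrots only: max(171/5, 1.7/0.5) = 34.2 servings → $11.97.
banana only: max(171/12, 1.7/0.3) = 14.25 servings → $5.70.
strawberries + carrots with both tight: 2.406 servings and 0.5125 servings → $2.10.
strawberries + banana with both tight: 2.239 servings and 1.188 servings → $2.27.
carrots + banana: the both-tight solution has a negative serving — not a feasible corner.
The minimum over all feasible corners is $2.10.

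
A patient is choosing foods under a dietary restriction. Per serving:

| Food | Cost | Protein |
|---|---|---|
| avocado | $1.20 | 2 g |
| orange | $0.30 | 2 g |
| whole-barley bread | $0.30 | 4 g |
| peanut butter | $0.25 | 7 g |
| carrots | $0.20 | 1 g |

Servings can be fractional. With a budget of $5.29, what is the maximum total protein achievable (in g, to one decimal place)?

148.1 g

Protein per dollar: peanut butter 28, whole-barley bread 13.33, orange 6.667, carrots 5, avocado 1.667.
With no serving limits, spend the whole cost allowance on peanut butter: $5.29 / $0.25 × 7 g = 148.1 g.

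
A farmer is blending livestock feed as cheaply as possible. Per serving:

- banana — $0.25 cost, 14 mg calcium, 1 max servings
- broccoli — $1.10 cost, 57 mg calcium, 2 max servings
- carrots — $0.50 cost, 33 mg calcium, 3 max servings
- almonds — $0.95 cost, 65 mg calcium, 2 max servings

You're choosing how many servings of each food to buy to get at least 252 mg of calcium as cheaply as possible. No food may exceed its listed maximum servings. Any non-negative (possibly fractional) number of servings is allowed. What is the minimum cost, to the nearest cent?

$3.82

Cost per mg of calcium: almonds $0.0146, carrots $0.0152, banana $0.0179, broccoli $0.0193.
Take 2 servings of almonds: +130.0 mg calcium for $1.90 (total $1.90, still need 122.0 mg).
Take 3 servings of carrots: +99.0 mg calcium for $1.50 (total $3.40, still need 23.0 mg).
Take 1 serving of banana: +14.0 mg calcium for $0.25 (total $3.65, still need 9.0 mg).
Take 0.1579 servings of broccoli: +9.0 mg calcium for $0.17 (total $3.82, still need 0.0 mg).
Greedy by cheapest-per-mg is optimal for a single linear constraint, so the minimum cost is $3.82.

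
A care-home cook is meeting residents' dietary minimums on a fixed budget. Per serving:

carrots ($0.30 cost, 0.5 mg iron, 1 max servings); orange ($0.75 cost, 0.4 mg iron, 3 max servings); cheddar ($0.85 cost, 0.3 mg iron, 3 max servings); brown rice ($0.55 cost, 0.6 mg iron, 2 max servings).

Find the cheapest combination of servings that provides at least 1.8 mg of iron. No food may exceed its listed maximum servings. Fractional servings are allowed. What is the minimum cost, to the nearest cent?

$1.59

Cost per mg of iron: carrots $0.6000, brown rice $0.9167, orange $1.8750, cheddar $2.8333.
Take 1 serving of carrots: +0.5 mg iron for $0.30 (total $0.30, still need 1.3 mg).
Take 2 servings of brown rice: +1.2 mg iron for $1.10 (total $1.40, still need 0.1 mg).
Take 0.25 servings of orange: +0.1 mg iron for $0.19 (total $1.59, still need 0.0 mg).
Greedy by cheapest-per-mg is optimal for a single linear constraint, so the minimum cost is $1.59.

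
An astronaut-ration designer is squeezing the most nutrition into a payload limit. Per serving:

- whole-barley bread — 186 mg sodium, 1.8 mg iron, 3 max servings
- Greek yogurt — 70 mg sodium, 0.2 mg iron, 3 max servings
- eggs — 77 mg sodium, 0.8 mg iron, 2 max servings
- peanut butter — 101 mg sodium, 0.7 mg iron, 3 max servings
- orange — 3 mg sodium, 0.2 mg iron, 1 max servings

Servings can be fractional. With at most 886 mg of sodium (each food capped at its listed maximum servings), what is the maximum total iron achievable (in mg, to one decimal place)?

Iron per mg sodium: orange 0.06667, eggs 0.01039, whole-barley bread 0.009677, peanut butter 0.006931, Greek yogurt 0.002857.
Take 1 serving of orange: uses 3 mg sodium, +0.2 mg iron (running total 0.2 mg).
Take 2 servings of eggs: uses 154 mg sodium, +1.6 mg iron (running total 1.8 mg).
Take 3 servings of whole-barley bread: uses 558 mg sodium, +5.4 mg iron (running total 7.2 mg).
Take 1.693 servings of peanut butter: uses 171 mg sodium, +1.2 mg iron (running total 8.4 mg).
Greedy by best ratio exhausts the sodium allowance optimally: 8.4 mg.

8.4 mg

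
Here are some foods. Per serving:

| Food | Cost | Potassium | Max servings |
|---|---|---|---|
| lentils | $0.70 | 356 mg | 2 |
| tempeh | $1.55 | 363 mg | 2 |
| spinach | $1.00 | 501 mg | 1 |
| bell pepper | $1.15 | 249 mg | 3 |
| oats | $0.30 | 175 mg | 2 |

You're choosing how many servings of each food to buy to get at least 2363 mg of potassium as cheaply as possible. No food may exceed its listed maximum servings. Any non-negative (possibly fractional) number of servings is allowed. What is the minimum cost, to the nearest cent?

Cost per mg of potassium: oats $0.0017, lentils $0.0020, spinach $0.0020, tempeh $0.0043, bell pepper $0.0046.
Take 2 servings of oats: +350.0 mg potassium for $0.60 (total $0.60, still need 2013.0 mg).
Take 2 servings of lentils: +712.0 mg potassium for $1.40 (total $2.00, still need 1301.0 mg).
Take 1 serving of spinach: +501.0 mg potassium for $1.00 (total $3.00, still need 800.0 mg).
Take 2 servings of tempeh: +726.0 mg potassium for $3.10 (total $6.10, still need 74.0 mg).
Take 0.2972 servings of bell pepper: +74.0 mg potassium for $0.34 (total $6.44, still need 0.0 mg).
Filling from the cheapest source first is optimal under one linear minimum: $6.44.

$6.44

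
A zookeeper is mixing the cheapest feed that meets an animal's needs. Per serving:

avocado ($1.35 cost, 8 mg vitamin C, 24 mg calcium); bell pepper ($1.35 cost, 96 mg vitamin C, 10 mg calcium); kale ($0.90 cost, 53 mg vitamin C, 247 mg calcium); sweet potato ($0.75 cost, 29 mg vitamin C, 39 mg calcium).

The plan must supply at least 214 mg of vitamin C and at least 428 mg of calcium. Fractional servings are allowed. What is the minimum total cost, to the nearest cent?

An LP optimum is at a vertex; with two nutrient constraints at most two foods are used. Check each candidate.
avocado only: max(214/8, 428/24) = 26.75 servings → $36.11.
bell pepper only: max(214/96, 428/10) = 42.8 servings → $57.78.
kale only: max(214/53, 428/247) = 4.038 servings → $3.63.
sweet potato only: max(214/29, 428/39) = 10.97 servings → $8.23.
avocado + bell pepper with both tight: 17.51 servings and 0.7698 servings → $24.68.
avocado + kale: the both-tight solution has a negative serving — not a feasible corner.
avocado + sweet potato with both tight: 10.59 servings and 4.458 servings → $17.64.
bell pepper + kale with both tight: 1.302 servings and 1.68 servings → $3.27.
bell pepper + sweet potato with both targets exact would need a negative amount; discard.
kale + sweet potato with both tight: 0.7979 servings and 5.921 servings → $5.16.
Cheapest feasible corner: $3.27.

$3.27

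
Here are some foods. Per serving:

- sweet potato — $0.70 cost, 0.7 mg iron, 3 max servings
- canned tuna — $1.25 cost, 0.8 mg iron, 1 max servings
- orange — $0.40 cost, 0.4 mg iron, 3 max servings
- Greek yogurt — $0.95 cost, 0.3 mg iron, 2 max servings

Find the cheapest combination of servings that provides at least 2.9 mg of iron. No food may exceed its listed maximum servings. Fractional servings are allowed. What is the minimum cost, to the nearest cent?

Cost per mg of iron: sweet potato $1.0000, orange $1.0000, canned tuna $1.5625, Greek yogurt $3.1667.
Take 3 servings of sweet potato: +2.1 mg iron for $2.10 (total $2.10, still need 0.8 mg).
Take 2 servings of orange: +0.8 mg iron for $0.80 (total $2.90, still need 0.0 mg).
Filling from the cheapest source first is optimal under one linear minimum: $2.90.

$2.90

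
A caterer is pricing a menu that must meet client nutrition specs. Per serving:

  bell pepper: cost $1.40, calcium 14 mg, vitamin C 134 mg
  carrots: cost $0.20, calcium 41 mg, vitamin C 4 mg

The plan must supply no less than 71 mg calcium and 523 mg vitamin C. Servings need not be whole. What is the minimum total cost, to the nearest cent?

A basic optimal solution has at most two foods positive. Try each food alone and each pair with both targets met exactly.
bell pepper only: max(71/14, 523/134) = 5.071 servings → $7.10.
carrots only: max(71/41, 523/4) = 130.8 servings → $26.15.
bell pepper + carrots with both tight: 3.891 servings and 0.4031 servings → $5.53.
Cheapest feasible corner: $5.53.

$5.53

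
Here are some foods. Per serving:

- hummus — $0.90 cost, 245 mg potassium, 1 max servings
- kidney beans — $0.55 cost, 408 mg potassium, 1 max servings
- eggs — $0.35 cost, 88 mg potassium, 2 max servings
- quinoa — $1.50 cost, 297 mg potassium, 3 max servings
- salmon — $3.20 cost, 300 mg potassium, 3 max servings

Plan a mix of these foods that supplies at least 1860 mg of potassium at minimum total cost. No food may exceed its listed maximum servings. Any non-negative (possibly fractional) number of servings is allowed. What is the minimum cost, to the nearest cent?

Cost per mg of potassium: kidney beans $0.0013, hummus $0.0037, eggs $0.0040, quinoa $0.0051, salmon $0.0107.
Take 1 serving of kidney beans: +408.0 mg potassium for $0.55 (total $0.55, still need 1452.0 mg).
Take 1 serving of hummus: +245.0 mg potassium for $0.90 (total $1.45, still need 1207.0 mg).
Take 2 servings of eggs: +176.0 mg potassium for $0.70 (total $2.15, still need 1031.0 mg).
Take 3 servings of quinoa: +891.0 mg potassium for $4.50 (total $6.65, still need 140.0 mg).
Take 0.4667 servings of salmon: +140.0 mg potassium for $1.49 (total $8.14, still need 0.0 mg).
Filling from the cheapest source first is optimal under one linear minimum: $8.14.

$8.14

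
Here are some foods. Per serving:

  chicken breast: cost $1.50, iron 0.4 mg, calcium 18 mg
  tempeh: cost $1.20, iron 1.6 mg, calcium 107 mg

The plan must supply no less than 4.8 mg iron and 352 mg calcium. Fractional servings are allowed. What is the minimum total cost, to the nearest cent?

With two linear requirements the optimum uses one or two foods; enumerate the corners.
chicken breast only: max(4.8/0.4, 352/18) = 19.56 servings → $29.33.
tempeh only: max(4.8/1.6, 352/107) = 3.29 servings → $3.95.
chicken breast + tempeh with both targets exact would need a negative amount; discard.
The minimum over all feasible corners is $3.95.

$3.95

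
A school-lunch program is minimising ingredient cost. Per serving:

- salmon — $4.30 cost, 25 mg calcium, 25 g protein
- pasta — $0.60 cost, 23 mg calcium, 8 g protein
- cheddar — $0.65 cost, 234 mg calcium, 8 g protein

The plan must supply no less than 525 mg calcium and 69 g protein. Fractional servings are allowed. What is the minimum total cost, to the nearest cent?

For a min-cost LP with two ≥-constraints, a basic feasible solution has at most two positive variables.
salmon only: max(525/25, 69/25) = 21 servings → $90.30.
pasta only: max(525/23, 69/8) = 22.83 servings → $13.70.
cheddar only: max(525/234, 69/8) = 8.625 servings → $5.61.
salmon + pasta with both targets exact would need a negative amount; discard.
salmon + cheddar with both tight: 2.114 servings and 2.018 servings → $10.40.
pasta + cheddar with both tight: 7.077 servings and 1.548 servings → $5.25.
So the least-cost plan costs $5.25.

$5.25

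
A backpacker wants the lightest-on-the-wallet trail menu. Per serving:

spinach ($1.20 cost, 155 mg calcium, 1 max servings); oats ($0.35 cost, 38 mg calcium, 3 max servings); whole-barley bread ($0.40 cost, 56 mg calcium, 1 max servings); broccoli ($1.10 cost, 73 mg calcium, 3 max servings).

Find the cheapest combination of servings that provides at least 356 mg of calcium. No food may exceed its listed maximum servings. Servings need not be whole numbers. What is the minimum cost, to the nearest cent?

$3.12

Cost per mg of calcium: whole-barley bread $0.0071, spinach $0.0077, oats $0.0092, broccoli $0.0151.
Take 1 serving of whole-barley bread: +56.0 mg calcium for $0.40 (total $0.40, still need 300.0 mg).
Take 1 serving of spinach: +155.0 mg calcium for $1.20 (total $1.60, still need 145.0 mg).
Take 3 servings of oats: +114.0 mg calcium for $1.05 (total $2.65, still need 31.0 mg).
Take 0.4247 servings of broccoli: +31.0 mg calcium for $0.47 (total $3.12, still need 0.0 mg).
Filling from the cheapest source first is optimal under one linear minimum: $3.12.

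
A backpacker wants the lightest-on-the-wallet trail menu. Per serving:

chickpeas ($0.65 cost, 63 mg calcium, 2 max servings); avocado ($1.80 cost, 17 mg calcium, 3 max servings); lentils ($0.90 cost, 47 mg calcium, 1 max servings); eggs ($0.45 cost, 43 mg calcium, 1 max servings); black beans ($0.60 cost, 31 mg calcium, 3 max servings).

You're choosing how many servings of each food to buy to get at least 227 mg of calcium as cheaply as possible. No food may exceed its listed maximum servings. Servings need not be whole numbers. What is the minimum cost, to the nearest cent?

$2.86

Cost per mg of calcium: chickpeas $0.0103, eggs $0.0105, lentils $0.0191, black beans $0.0194, avocado $0.1059.
Take 2 servings of chickpeas: +126.0 mg calcium for $1.30 (total $1.30, still need 101.0 mg).
Take 1 serving of eggs: +43.0 mg calcium for $0.45 (total $1.75, still need 58.0 mg).
Take 1 serving of lentils: +47.0 mg calcium for $0.90 (total $2.65, still need 11.0 mg).
Take 0.3548 servings of black beans: +11.0 mg calcium for $0.21 (total $2.86, still need 0.0 mg).
Filling from the cheapest source first is optimal under one linear minimum: $2.86.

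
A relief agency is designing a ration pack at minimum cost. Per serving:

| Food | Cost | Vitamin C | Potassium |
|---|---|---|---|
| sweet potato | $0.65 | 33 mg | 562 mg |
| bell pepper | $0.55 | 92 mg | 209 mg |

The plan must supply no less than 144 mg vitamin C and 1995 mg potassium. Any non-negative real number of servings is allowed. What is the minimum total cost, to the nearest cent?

At the optimum either one food covers both requirements or two foods hit both targets exactly; no other combination can be cheaper.
sweet potato only: max(144/33, 1995/562) = 4.364 servings → $2.84.
bell pepper only: max(144/92, 1995/209) = 9.545 servings → $5.25.
sweet potato + bell pepper with both tight: 3.425 servings and 0.3368 servings → $2.41.
The minimum over all feasible corners is $2.41.

$2.41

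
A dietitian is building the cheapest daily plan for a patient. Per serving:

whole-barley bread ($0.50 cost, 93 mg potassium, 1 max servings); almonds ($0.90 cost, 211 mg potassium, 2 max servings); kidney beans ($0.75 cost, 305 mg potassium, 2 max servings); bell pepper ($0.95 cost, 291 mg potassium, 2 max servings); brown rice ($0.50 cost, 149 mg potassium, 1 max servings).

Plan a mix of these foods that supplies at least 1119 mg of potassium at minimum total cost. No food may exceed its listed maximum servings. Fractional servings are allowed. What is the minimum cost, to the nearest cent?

Cost per mg of potassium: kidney beans $0.0025, bell pepper $0.0033, brown rice $0.0034, almonds $0.0043, whole-barley bread $0.0054.
Take 2 servings of kidney beans: +610.0 mg potassium for $1.50 (total $1.50, still need 509.0 mg).
Take 1.749 servings of bell pepper: +509.0 mg potassium for $1.66 (total $3.16, still need 0.0 mg).
Greedy by cheapest-per-mg is optimal for a single linear constraint, so the minimum cost is $3.16.

$3.16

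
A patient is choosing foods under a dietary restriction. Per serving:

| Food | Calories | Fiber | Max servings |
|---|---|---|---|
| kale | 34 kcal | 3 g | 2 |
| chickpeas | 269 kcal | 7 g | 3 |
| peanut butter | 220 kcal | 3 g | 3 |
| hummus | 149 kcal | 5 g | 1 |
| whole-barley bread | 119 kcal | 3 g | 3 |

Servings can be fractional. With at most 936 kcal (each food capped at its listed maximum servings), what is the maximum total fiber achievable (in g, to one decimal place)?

29.7 g

Fiber per kcal: kale 0.08824, hummus 0.03356, chickpeas 0.02602, whole-barley bread 0.02521, peanut butter 0.01364.
Take 2 servings of kale: uses 68 kcal, +6.0 g fiber (running total 6.0 g).
Take 1 serving of hummus: uses 149 kcal, +5.0 g fiber (running total 11.0 g).
Take 2.673 servings of chickpeas: uses 719 kcal, +18.7 g fiber (running total 29.7 g).
Filling greedily by fiber-per-kcal is optimal for one linear limit, giving 29.7 g.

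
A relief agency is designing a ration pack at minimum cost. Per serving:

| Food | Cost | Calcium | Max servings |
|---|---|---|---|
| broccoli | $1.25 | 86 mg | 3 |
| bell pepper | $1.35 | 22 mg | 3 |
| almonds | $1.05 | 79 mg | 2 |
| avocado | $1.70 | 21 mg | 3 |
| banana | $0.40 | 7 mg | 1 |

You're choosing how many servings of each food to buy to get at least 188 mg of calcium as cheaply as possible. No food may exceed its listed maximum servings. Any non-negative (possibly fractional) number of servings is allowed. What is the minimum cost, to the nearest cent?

Cost per mg of calcium: almonds $0.0133, broccoli $0.0145, banana $0.0571, bell pepper $0.0614, avocado $0.0810.
Take 2 servings of almonds: +158.0 mg calcium for $2.10 (total $2.10, still need 30.0 mg).
Take 0.3488 servings of broccoli: +30.0 mg calcium for $0.44 (total $2.54, still need 0.0 mg).
Filling from the cheapest source first is optimal under one linear minimum: $2.54.

$2.54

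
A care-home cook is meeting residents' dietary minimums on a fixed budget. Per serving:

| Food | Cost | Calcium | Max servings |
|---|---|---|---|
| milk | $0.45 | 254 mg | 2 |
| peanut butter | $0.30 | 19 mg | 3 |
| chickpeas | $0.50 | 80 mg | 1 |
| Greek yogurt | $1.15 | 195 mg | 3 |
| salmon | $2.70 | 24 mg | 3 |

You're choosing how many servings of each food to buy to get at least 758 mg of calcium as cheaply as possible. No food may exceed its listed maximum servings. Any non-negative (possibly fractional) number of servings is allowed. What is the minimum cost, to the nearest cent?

Cost per mg of calcium: milk $0.0018, Greek yogurt $0.0059, chickpeas $0.0063, peanut butter $0.0158, salmon $0.1125.
Take 2 servings of milk: +508.0 mg calcium for $0.90 (total $0.90, still need 250.0 mg).
Take 1.282 servings of Greek yogurt: +250.0 mg calcium for $1.47 (total $2.37, still need 0.0 mg).
Filling from the cheapest source first is optimal under one linear minimum: $2.37.

$2.37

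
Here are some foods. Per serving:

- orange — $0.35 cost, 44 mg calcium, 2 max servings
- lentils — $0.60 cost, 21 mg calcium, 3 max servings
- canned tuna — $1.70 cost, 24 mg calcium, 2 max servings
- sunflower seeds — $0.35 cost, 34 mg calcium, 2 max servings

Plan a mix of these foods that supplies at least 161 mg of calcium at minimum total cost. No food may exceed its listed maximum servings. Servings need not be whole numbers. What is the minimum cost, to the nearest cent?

Cost per mg of calcium: orange $0.0080, sunflower seeds $0.0103, lentils $0.0286, canned tuna $0.0708.
Take 2 servings of orange: +88.0 mg calcium for $0.70 (total $0.70, still need 73.0 mg).
Take 2 servings of sunflower seeds: +68.0 mg calcium for $0.70 (total $1.40, still need 5.0 mg).
Take 0.2381 servings of lentils: +5.0 mg calcium for $0.14 (total $1.54, still need 0.0 mg).
Greedy by cheapest-per-mg is optimal for a single linear constraint, so the minimum cost is $1.54.

$1.54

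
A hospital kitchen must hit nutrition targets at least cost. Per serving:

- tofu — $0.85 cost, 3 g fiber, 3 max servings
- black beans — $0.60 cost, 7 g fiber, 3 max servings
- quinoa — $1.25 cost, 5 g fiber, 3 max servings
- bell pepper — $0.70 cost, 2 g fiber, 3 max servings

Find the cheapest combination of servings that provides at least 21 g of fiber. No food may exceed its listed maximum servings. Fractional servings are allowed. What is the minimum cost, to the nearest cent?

Cost per g of fiber: black beans $0.0857, quinoa $0.2500, tofu $0.2833, bell pepper $0.3500.
Take 3 servings of black beans: +21.0 g fiber for $1.80 (total $1.80, still need 0.0 g).
Filling from the cheapest source first is optimal under one linear minimum: $1.80.

$1.80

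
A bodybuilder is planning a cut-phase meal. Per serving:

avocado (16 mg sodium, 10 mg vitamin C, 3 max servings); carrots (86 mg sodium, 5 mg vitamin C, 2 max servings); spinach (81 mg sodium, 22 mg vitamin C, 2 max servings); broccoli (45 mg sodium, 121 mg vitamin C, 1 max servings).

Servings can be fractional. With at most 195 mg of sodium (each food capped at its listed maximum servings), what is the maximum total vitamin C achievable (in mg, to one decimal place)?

Vitamin C per mg sodium: broccoli 2.689, avocado 0.625, spinach 0.2716, carrots 0.05814.
Take 1 serving of broccoli: uses 45 mg sodium, +121.0 mg vitamin C (running total 121.0 mg).
Take 3 servings of avocado: uses 48 mg sodium, +30.0 mg vitamin C (running total 151.0 mg).
Take 1.259 servings of spinach: uses 102 mg sodium, +27.7 mg vitamin C (running total 178.7 mg).
Greedy by best ratio exhausts the sodium allowance optimally: 178.7 mg.

178.7 mg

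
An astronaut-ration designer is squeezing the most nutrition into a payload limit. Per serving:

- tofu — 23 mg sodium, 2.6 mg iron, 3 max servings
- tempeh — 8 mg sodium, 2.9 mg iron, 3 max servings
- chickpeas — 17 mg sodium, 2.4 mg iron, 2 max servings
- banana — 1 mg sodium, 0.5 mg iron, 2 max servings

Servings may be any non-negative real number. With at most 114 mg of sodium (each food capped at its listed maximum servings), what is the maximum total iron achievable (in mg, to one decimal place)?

Iron per mg sodium: banana 0.5, tempeh 0.3625, chickpeas 0.1412, tofu 0.113.
Take 2 servings of banana: uses 2 mg sodium, +1.0 mg iron (running total 1.0 mg).
Take 3 servings of tempeh: uses 24 mg sodium, +8.7 mg iron (running total 9.7 mg).
Take 2 servings of chickpeas: uses 34 mg sodium, +4.8 mg iron (running total 14.5 mg).
Take 2.348 servings of tofu: uses 54 mg sodium, +6.1 mg iron (running total 20.6 mg).
Greedy by best ratio exhausts the sodium allowance optimally: 20.6 mg.

20.6 mg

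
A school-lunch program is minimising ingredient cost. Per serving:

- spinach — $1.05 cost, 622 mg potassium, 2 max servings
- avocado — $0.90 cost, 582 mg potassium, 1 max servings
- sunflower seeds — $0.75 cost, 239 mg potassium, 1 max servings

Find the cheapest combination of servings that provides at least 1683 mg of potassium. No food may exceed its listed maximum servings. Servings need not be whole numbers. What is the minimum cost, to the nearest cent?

Cost per mg of potassium: avocado $0.0015, spinach $0.0017, sunflower seeds $0.0031.
Take 1 serving of avocado: +582.0 mg potassium for $0.90 (total $0.90, still need 1101.0 mg).
Take 1.77 servings of spinach: +1101.0 mg potassium for $1.86 (total $2.76, still need 0.0 mg).
Filling from the cheapest source first is optimal under one linear minimum: $2.76.

$2.76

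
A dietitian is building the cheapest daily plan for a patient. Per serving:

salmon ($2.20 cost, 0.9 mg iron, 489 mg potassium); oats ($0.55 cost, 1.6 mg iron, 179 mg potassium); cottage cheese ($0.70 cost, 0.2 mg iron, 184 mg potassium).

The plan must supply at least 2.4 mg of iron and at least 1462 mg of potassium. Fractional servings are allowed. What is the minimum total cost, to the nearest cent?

At the optimum either one food covers both requirements or two foods hit both targets exactly; no other combination can be cheaper.
salmon only: max(2.4/0.9, 1462/489) = 2.99 servings → $6.58.
oats only: max(2.4/1.6, 1462/179) = 8.168 servings → $4.49.
cottage cheese only: max(2.4/0.2, 1462/184) = 12 servings → $8.40.
salmon + oats: the both-tight solution has a negative serving — not a feasible corner.
salmon + cottage cheese with both tight: 2.201 servings and 2.097 servings → $6.31.
oats + cottage cheese with both tight: 0.577 servings and 7.384 servings → $5.49.
So the least-cost plan costs $4.49.

$4.49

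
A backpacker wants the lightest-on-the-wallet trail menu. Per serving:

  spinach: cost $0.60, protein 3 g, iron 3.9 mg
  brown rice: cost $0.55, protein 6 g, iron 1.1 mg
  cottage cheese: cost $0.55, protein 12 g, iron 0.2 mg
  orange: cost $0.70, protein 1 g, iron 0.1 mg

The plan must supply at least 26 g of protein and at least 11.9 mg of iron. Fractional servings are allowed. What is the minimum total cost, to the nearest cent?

Check every corner: each single food scaled to meet both minima, and each pair solved so both constraints bind.
spinach only: max(26/3, 11.9/3.9) = 8.667 servings → $5.20.
brown rice only: max(26/6, 11.9/1.1) = 10.82 servings → $5.95.
cottage cheese only: max(26/12, 11.9/0.2) = 59.5 servings → $32.73.
orange only: max(26/1, 11.9/0.1) = 119 servings → $83.30.
spinach + brown rice with both tight: 2.129 servings and 3.269 servings → $3.08.
spinach + cottage cheese with both tight: 2.978 servings and 1.422 servings → $2.57.
spinach + orange with both tight: 2.583 servings and 18.25 servings → $14.32.
brown rice + cottage cheese: the both-tight solution has a negative serving — not a feasible corner.
brown rice + orange: the both-tight solution has a negative serving — not a feasible corner.
cottage cheese + orange: the both-tight solution has a negative serving — not a feasible corner.
Cheapest feasible corner: $2.57.

$2.57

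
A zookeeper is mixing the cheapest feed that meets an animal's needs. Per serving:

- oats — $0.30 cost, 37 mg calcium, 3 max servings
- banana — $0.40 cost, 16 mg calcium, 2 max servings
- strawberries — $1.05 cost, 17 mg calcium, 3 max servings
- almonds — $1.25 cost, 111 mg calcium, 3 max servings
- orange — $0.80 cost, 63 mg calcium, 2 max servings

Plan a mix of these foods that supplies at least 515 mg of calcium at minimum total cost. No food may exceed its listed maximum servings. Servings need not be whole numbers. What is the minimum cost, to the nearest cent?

Cost per mg of calcium: oats $0.0081, almonds $0.0113, orange $0.0127, banana $0.0250, strawberries $0.0618.
Take 3 servings of oats: +111.0 mg calcium for $0.90 (total $0.90, still need 404.0 mg).
Take 3 servings of almonds: +333.0 mg calcium for $3.75 (total $4.65, still need 71.0 mg).
Take 1.127 servings of orange: +71.0 mg calcium for $0.90 (total $5.55, still need 0.0 mg).
Greedy by cheapest-per-mg is optimal for a single linear constraint, so the minimum cost is $5.55.

$5.55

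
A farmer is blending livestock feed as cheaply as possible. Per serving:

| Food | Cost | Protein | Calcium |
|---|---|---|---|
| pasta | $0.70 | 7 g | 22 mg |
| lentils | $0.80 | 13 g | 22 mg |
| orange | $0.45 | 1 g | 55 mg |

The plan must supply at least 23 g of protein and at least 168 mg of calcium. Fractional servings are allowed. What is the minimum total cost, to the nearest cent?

The cheapest plan sits at a corner of the feasible region — with two constraints it uses at most two foods.
pasta only: max(23/7, 168/22) = 7.636 servings → $5.35.
lentils only: max(23/13, 168/22) = 7.636 servings → $6.11.
orange only: max(23/1, 168/55) = 23 servings → $10.35.
pasta + lentils: intersection lies outside the first quadrant.
pasta + orange with both tight: 3.022 servings and 1.846 servings → $2.95.
lentils + orange with both tight: 1.583 servings and 2.421 servings → $2.36.
Cheapest feasible corner: $2.36.

$2.36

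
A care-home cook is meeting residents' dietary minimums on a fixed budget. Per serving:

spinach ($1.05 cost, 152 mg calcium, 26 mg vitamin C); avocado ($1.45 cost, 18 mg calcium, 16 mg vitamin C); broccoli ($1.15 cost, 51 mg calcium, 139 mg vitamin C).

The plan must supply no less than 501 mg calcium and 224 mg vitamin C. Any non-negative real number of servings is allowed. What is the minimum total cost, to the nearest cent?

Minimising a linear cost over {calcium ≥ 501, vitamin C ≥ 224, servings ≥ 0} — the optimum is at a vertex, using one or two foods.
spinach only: max(501/152, 224/26) = 8.615 servings → $9.05.
avocado only: max(501/18, 224/16) = 27.83 servings → $40.36.
broccoli only: max(501/51, 224/139) = 9.824 servings → $11.30.
spinach + avocado with both tight: 2.029 servings and 10.7 servings → $17.65.
spinach + broccoli with both tight: 2.94 servings and 1.062 servings → $4.31.
avocado + broccoli with both targets exact would need a negative amount; discard.
So the least-cost plan costs $4.31.

$4.31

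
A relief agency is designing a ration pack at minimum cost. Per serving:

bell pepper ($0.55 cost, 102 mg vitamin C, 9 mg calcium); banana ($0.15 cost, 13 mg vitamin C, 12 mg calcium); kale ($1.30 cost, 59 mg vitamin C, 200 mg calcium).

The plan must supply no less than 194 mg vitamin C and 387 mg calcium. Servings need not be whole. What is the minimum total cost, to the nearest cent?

Check every corner: each single food scaled to meet both minima, and each pair solved so both constraints bind.
bell pepper only: max(194/102, 387/9) = 43 servings → $23.65.
banana only: max(194/13, 387/12) = 32.25 servings → $4.84.
kale only: max(194/59, 387/200) = 3.288 servings → $4.27.
bell pepper + banana: the both-tight solution has a negative serving — not a feasible corner.
bell pepper + kale with both tight: 0.8036 servings and 1.899 servings → $2.91.
banana + kale with both tight: 8.439 servings and 1.429 servings → $3.12.
Cheapest feasible corner: $2.91.

$2.91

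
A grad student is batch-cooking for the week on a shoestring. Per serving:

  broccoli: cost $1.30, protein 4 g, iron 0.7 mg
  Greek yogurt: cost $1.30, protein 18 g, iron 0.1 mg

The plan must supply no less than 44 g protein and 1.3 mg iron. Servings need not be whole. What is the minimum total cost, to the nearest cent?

$4.75

An LP optimum is at a vertex; with two nutrient constraints at most two foods are used. Check each candidate.
broccoli only: max(44/4, 1.3/0.7) = 11 servings → $14.30.
Greek yogurt only: max(44/18, 1.3/0.1) = 13 servings → $16.90.
broccoli + Greek yogurt with both tight: 1.557 servings and 2.098 servings → $4.75.
So the least-cost plan costs $4.75.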